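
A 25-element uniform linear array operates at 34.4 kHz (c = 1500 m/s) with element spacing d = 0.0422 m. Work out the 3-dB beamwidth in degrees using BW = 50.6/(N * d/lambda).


Step 1: lambda = 1500/34400 = 0.0436 m
Step 2: d/lambda = 0.0422/0.0436 = 0.9679
Step 3: BW = 50.6/(N * d/lambda) = 50.6/(25 * 0.9679) = 2.09

2.09 deg


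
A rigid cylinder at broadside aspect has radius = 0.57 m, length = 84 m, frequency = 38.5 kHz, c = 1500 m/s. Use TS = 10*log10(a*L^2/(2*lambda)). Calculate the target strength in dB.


lambda = 1500/38500 = 0.03896 m
TS = 10*log10(0.57*84^2/(2*0.03896)) = 47.13

47.13 dB


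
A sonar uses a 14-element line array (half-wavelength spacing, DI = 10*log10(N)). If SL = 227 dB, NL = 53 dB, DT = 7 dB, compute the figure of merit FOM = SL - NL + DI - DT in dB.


Step 1: DI = 10*log10(14) = 11.46 dB
Step 2: FOM = SL - NL + DI - DT = 227 - 53 + 11.46 - 7 = 178.46

178.46 dB


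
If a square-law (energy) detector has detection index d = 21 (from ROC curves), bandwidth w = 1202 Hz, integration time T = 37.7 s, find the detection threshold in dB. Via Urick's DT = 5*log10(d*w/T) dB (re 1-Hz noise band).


14.13 dB


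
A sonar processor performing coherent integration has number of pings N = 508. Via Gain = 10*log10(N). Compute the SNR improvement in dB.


Gain = 10*log10(508) = 27.06

27.06 dB


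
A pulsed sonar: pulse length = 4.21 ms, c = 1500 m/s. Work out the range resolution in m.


3.1575 m


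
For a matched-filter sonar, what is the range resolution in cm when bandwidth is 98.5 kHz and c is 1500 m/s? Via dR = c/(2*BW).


dR = c/(2*BW) = 1500 / (2 * 98.5e3) = 0.0076 m = 0.76 cm

0.76 cm


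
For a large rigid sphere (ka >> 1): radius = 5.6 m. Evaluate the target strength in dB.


TS = 10*log10(5.6^2 / 4) = 10*log10(7.84) = 8.94

8.94 dB


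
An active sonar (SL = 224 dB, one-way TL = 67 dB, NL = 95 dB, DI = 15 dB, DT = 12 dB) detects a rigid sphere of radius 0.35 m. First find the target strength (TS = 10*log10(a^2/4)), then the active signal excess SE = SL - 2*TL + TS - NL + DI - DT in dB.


Step 1: TS = 10*log10(0.35^2/4) = -15.14 dB
Step 2: SE = SL - 2*TL + TS - NL + DI - DT = 224 - 2*67 + (-15.14) - 95 + 15 - 12 = -17.14

-17.14 dB


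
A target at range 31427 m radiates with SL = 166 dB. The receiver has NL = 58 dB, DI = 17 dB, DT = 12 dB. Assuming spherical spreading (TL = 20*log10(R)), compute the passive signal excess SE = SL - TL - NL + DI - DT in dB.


Step 1: TL = 20*log10(31427) = 89.95 dB
Step 2: SE = 166 - 89.95 - 58 + 17 - 12 = 23.05

23.05 dB


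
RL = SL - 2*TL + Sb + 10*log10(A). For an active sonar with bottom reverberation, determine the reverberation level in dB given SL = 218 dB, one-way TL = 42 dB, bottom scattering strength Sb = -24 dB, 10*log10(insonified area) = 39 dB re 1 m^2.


RL = SL - 2*TL + Sb + 10*log10(A) = 218 - 2*42 + (-24) + 39 = 149

149 dB


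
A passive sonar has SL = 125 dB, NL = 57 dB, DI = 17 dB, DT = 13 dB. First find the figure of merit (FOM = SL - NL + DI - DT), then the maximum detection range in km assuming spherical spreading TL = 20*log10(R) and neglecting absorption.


Step 1: FOM = SL - NL + DI - DT = 125 - 57 + 17 - 13 = 72 dB
Step 2: at max range FOM = TL = 20*log10(R), so R = 10^(72/20) = 3981.07 m = 3.98 km

3.98 km


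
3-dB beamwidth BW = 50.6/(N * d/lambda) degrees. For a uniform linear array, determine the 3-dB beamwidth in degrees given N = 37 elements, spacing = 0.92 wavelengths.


BW = 50.6 / (37 * 0.92) = 50.6 / 34.04 = 1.49

1.49 deg


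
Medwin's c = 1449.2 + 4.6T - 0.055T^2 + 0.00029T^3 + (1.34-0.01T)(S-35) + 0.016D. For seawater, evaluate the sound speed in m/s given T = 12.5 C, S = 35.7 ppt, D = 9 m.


c = 1449.2 + 4.6*12.5 - 0.055*12.5^2 + 0.00029*12.5^3 + (1.34 - 0.01*12.5)*(35.7 - 35) + 0.016*9 = 1499.67

1499.67 m/s


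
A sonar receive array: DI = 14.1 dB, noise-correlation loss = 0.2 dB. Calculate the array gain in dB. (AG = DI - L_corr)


AG = DI - L_corr = 14.1 - 0.2 = 13.9

13.9 dB


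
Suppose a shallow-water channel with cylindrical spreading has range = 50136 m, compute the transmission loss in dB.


TL = 10*log10(50136) = 47.0

47.0 dB


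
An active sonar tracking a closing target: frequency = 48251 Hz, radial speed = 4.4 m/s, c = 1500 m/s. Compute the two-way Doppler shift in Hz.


fd = 2*f*v/c = 2 * 48251 * 4.4 / 1500 = 283.07

283.07 Hz


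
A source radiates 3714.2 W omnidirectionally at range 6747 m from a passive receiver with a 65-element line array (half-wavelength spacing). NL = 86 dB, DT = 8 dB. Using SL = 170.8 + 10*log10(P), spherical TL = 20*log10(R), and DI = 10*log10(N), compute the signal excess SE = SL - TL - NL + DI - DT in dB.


Step 1: SL = 170.8 + 10*log10(3714.2) = 206.5 dB
Step 2: TL = 20*log10(6747) = 76.58 dB
Step 3: DI = 10*log10(65) = 18.13 dB
Step 4: SE = SL - TL - NL + DI - DT = 206.5 - 76.58 - 86 + 18.13 - 8 = 54.05

54.05 dB


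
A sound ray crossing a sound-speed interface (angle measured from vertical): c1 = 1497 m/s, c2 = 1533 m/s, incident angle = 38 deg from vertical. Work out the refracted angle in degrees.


sin(theta2) = (c2/c1)*sin(theta1) = (1533/1497)*sin(38 deg) = 0.63047
theta2 = arcsin(0.63047) = 39.08

39.08 deg


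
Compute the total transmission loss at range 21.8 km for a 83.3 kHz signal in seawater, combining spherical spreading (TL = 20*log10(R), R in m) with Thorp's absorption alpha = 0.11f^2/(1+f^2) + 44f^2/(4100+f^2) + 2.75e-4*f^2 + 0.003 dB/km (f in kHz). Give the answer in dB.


Step 1 (Thorp): alpha = 0.11*6938.89/(1+6938.89) + 44*6938.89/(4100+6938.89) + 2.75e-4*6938.89 + 0.003 = 29.679 dB/km
Step 2: TL_spread = 20*log10(21800) = 86.77 dB
Step 3: TL_abs = alpha*R = 29.679 * 21.8 = 647.0 dB
Step 4: TL_total = 86.77 + 647.0 = 733.77

733.77 dB


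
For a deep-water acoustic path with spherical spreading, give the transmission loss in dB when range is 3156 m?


TL = 20*log10(3156) = 69.98

69.98 dB


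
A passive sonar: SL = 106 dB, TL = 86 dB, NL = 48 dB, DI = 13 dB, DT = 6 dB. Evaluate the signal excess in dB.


SE = SL - TL - NL + DI - DT = 106 - 86 - 48 + 13 - 6 = -21

-21 dB


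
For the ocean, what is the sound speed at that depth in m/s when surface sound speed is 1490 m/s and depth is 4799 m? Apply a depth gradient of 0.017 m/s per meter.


c = 1490 + 0.017 * 4799 = 1571.583

1571.583 m/s


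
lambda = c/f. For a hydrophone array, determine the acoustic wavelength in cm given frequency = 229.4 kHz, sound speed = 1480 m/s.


0.65 cm


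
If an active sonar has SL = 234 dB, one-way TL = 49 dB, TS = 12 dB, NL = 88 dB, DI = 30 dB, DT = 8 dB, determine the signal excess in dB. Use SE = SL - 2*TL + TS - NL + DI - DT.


SE = SL - 2*TL + TS - NL + DI - DT = 234 - 2*49 + (12) - 88 + 30 - 8 = 82

82 dB


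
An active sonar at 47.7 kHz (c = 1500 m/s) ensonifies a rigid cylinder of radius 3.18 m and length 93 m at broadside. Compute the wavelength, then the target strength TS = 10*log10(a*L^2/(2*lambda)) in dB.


Step 1: lambda = c/f = 1500/47700 = 0.03145 m
Step 2: TS = 10*log10(a*L^2/(2*lambda)) = 10*log10(3.18*93^2/(2*0.03145)) = 56.41

56.41 dB


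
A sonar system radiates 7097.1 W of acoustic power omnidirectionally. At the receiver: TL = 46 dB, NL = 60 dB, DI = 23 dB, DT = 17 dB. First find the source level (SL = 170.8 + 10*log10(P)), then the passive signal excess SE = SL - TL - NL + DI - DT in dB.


Step 1: SL = 170.8 + 10*log10(7097.1) = 209.31 dB
Step 2: SE = SL - TL - NL + DI - DT = 209.31 - 46 - 60 + 23 - 17 = 109.31

109.31 dB


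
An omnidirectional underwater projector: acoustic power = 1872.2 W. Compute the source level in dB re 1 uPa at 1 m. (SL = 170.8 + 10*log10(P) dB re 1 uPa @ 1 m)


203.52 dB


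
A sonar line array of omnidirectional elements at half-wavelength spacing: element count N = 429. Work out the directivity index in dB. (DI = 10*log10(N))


DI = 10*log10(429) = 26.32

26.32 dB


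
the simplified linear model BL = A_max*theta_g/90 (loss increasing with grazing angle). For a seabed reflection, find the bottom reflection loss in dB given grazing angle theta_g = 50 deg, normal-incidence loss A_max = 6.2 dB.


3.44 dB


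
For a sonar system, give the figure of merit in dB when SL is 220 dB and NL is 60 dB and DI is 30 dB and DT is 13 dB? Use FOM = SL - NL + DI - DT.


FOM = SL - NL + DI - DT = 220 - 60 + 30 - 13 = 177

177 dB


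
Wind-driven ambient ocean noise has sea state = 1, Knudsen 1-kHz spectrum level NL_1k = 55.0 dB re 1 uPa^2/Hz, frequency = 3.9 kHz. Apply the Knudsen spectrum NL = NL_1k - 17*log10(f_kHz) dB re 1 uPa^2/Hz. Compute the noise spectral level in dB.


NL = NL_1k - 17*log10(f_kHz) = 55.0 - 17*log10(3.9) = 55.0 - (10.05) = 44.95

44.95 dB


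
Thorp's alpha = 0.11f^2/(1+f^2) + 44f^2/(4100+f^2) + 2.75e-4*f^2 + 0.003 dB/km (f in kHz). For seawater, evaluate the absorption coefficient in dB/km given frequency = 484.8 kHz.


107.992 dB/km


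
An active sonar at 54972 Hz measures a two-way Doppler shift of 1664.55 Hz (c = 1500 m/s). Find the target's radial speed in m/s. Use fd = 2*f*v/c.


From fd = 2*f*v/c, v = c*fd/(2*f) = 1500 * 1664.55 / (2*54972) = 22.71

22.71 m/s


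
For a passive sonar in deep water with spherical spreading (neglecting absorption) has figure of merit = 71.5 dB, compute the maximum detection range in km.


At max range FOM = TL, so 20*log10(R) = 71.5
R = 10^(71.5/20) = 3758.37 m = 3.76 km

3.76 km


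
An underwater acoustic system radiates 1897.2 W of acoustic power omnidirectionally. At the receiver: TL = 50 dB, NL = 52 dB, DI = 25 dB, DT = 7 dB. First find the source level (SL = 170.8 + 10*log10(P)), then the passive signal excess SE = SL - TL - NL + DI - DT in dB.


Step 1: SL = 170.8 + 10*log10(1897.2) = 203.58 dB
Step 2: SE = SL - TL - NL + DI - DT = 203.58 - 50 - 52 + 25 - 7 = 119.58

119.58 dB


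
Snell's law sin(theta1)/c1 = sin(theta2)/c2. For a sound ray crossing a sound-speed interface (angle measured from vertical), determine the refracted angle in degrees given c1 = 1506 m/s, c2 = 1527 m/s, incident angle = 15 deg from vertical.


sin(theta2) = (c2/c1)*sin(theta1) = (1527/1506)*sin(15 deg) = 0.26243
theta2 = arcsin(0.26243) = 15.21

15.21 deg


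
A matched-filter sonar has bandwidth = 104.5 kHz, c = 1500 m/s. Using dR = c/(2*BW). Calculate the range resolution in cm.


dR = c/(2*BW) = 1500 / (2 * 104.5e3) = 0.0072 m = 0.72 cm

0.72 cm


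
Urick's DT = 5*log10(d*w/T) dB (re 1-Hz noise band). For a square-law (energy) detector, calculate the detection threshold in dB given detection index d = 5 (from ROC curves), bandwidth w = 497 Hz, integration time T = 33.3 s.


9.36 dB


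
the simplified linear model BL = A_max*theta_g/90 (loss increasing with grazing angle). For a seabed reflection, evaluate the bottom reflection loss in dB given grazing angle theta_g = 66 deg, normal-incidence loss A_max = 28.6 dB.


20.97 dB


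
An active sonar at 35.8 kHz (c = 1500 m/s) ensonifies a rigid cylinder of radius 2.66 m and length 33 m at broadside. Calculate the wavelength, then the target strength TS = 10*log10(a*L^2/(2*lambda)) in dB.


Step 1: lambda = c/f = 1500/35800 = 0.0419 m
Step 2: TS = 10*log10(a*L^2/(2*lambda)) = 10*log10(2.66*33^2/(2*0.0419)) = 45.39

45.39 dB


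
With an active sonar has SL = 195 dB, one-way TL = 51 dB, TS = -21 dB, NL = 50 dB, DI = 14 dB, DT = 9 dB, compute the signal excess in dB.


SE = SL - 2*TL + TS - NL + DI - DT = 195 - 2*51 + (-21) - 50 + 14 - 9 = 27

27 dB


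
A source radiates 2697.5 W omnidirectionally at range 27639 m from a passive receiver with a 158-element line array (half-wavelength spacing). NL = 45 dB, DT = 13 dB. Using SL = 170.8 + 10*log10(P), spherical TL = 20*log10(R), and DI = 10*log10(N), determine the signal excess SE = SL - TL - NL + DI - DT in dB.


80.27 dB


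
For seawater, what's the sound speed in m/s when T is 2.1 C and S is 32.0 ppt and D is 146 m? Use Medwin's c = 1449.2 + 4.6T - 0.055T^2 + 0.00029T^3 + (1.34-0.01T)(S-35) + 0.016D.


c = 1449.2 + 4.6*2.1 - 0.055*2.1^2 + 0.00029*2.1^3 + (1.34 - 0.01*2.1)*(32.0 - 35) + 0.016*146 = 1457.0

1457.0 m/s


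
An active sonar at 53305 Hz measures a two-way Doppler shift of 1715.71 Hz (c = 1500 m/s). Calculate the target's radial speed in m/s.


24.14 m/s


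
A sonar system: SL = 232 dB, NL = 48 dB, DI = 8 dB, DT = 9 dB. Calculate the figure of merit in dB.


FOM = SL - NL + DI - DT = 232 - 48 + 8 - 9 = 183

183 dB


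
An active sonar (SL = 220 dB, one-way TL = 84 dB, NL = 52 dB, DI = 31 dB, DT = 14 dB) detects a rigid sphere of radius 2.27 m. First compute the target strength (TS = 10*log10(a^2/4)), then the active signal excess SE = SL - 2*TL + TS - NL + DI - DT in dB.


Step 1: TS = 10*log10(2.27^2/4) = 1.1 dB
Step 2: SE = SL - 2*TL + TS - NL + DI - DT = 220 - 2*84 + (1.1) - 52 + 31 - 14 = 18.1

18.1 dB


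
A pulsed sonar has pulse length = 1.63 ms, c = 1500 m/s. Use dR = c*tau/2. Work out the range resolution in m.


dR = c*tau/2 = 1500 * 1.63e-3 / 2 = 1.2225

1.2225 m


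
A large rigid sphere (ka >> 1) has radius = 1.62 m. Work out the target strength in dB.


TS = 10*log10(1.62^2 / 4) = 10*log10(0.6561) = -1.83

-1.83 dB


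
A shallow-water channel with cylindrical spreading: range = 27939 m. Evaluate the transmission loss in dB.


44.46 dB


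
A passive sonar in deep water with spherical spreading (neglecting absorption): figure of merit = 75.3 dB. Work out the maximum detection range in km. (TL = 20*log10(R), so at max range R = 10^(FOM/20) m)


5.82 km


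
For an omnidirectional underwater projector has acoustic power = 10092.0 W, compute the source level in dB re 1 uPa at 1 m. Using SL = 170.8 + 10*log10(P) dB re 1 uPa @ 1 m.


SL = 170.8 + 10*log10(10092.0) = 170.8 + 40.04 = 210.84

210.84 dB


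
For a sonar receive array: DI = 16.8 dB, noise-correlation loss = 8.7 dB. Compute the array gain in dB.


AG = DI - L_corr = 16.8 - 8.7 = 8.1

8.1 dB


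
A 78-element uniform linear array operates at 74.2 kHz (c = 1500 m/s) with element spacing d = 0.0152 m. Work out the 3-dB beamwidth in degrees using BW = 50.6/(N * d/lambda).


Step 1: lambda = 1500/74200 = 0.02022 m
Step 2: d/lambda = 0.0152/0.02022 = 0.7517
Step 3: BW = 50.6/(N * d/lambda) = 50.6/(78 * 0.7517) = 0.86

0.86 deg


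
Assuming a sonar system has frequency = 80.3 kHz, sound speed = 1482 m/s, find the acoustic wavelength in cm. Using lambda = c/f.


1.85 cm


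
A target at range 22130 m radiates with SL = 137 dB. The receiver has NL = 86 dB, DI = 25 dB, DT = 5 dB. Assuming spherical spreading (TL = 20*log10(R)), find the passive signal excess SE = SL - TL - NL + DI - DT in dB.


Step 1: TL = 20*log10(22130) = 86.9 dB
Step 2: SE = 137 - 86.9 - 86 + 25 - 5 = -15.9

-15.9 dB


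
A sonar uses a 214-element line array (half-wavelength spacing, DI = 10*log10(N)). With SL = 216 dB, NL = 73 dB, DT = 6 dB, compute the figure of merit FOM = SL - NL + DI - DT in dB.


Step 1: DI = 10*log10(214) = 23.3 dB
Step 2: FOM = SL - NL + DI - DT = 216 - 73 + 23.3 - 6 = 160.3

160.3 dB


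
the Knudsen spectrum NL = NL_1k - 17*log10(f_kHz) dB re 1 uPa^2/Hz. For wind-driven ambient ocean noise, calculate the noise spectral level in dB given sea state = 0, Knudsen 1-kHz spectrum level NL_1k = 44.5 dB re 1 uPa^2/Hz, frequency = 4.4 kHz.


33.56 dB


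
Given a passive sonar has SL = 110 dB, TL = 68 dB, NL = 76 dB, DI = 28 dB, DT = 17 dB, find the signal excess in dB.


SE = SL - TL - NL + DI - DT = 110 - 68 - 76 + 28 - 17 = -23

-23 dB


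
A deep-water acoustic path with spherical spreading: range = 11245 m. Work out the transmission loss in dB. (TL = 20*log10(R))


81.02 dB


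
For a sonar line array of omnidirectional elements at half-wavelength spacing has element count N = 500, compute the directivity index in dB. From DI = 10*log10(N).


DI = 10*log10(500) = 26.99

26.99 dB


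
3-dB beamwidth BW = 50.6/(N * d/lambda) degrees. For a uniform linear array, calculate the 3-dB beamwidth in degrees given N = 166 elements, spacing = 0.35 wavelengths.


BW = 50.6 / (166 * 0.35) = 50.6 / 58.1 = 0.87

0.87 deg


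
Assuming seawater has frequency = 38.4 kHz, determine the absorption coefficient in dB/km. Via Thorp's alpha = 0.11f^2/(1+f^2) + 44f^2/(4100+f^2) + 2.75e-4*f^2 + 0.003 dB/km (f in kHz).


f^2 = 1474.56
alpha = 0.11*1474.56/(1+1474.56) + 44*1474.56/(4100+1474.56) + 2.75e-4*1474.56 + 0.003 = 12.157

12.157 dB/km


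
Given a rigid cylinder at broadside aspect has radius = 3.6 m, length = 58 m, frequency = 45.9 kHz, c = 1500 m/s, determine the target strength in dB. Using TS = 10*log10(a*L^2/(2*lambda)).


lambda = 1500/45900 = 0.03268 m
TS = 10*log10(3.6*58^2/(2*0.03268)) = 52.68

52.68 dB


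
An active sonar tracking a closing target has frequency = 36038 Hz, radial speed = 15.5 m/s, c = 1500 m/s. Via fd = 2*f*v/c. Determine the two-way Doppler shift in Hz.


fd = 2*f*v/c = 2 * 36038 * 15.5 / 1500 = 744.79

744.79 Hz


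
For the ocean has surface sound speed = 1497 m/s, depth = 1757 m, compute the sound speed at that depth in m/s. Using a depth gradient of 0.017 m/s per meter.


c = 1497 + 0.017 * 1757 = 1526.869

1526.869 m/s


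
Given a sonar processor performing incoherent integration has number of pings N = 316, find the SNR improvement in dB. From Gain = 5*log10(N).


12.5 dB


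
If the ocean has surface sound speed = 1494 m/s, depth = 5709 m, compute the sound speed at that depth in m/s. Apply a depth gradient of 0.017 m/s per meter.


c = 1494 + 0.017 * 5709 = 1591.053

1591.053 m/s


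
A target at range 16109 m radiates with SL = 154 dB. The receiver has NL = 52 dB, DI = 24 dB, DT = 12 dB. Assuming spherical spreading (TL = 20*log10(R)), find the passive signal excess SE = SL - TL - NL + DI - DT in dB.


Step 1: TL = 20*log10(16109) = 84.14 dB
Step 2: SE = 154 - 84.14 - 52 + 24 - 12 = 29.86

29.86 dB


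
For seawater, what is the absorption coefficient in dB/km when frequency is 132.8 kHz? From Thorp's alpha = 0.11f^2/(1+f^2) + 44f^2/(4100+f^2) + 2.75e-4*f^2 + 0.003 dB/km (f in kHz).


f^2 = 17635.84
alpha = 0.11*17635.84/(1+17635.84) + 44*17635.84/(4100+17635.84) + 2.75e-4*17635.84 + 0.003 = 40.663

40.663 dB/km


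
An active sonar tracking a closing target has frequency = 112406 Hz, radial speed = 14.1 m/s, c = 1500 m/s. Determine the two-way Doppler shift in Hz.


fd = 2*f*v/c = 2 * 112406 * 14.1 / 1500 = 2113.23

2113.23 Hz


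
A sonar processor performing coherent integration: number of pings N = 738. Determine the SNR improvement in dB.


Gain = 10*log10(738) = 28.68

28.68 dB


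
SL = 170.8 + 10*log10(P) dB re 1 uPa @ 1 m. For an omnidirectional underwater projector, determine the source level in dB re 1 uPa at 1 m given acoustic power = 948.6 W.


200.57 dB


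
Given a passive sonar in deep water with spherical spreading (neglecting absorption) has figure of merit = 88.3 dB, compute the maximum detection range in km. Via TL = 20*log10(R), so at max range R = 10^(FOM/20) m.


At max range FOM = TL, so 20*log10(R) = 88.3
R = 10^(88.3/20) = 26001.6 m = 26.0 km

26.0 km


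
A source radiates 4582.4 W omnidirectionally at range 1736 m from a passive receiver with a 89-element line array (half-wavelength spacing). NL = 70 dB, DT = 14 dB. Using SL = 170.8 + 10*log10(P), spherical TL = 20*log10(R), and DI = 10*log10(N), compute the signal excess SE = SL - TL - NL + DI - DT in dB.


78.11 dB


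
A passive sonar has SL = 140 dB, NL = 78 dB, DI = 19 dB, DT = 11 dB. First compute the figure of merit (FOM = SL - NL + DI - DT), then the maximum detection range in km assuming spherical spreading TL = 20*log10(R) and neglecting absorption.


Step 1: FOM = SL - NL + DI - DT = 140 - 78 + 19 - 11 = 70 dB
Step 2: at max range FOM = TL = 20*log10(R), so R = 10^(70/20) = 3162.28 m = 3.16 km

3.16 km


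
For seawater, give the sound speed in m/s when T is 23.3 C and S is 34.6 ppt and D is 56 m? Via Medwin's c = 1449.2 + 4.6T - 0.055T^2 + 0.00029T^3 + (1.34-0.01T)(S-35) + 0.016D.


1530.64 m/s


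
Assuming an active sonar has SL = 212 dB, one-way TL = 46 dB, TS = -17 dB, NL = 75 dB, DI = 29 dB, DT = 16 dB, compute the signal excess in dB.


41 dB


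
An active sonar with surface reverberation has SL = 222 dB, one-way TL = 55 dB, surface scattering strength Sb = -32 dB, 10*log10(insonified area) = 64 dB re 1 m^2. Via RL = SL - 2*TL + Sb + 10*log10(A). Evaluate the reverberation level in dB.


144 dB


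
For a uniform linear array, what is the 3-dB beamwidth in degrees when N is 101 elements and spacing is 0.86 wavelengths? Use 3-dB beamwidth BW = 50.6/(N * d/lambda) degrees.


BW = 50.6 / (101 * 0.86) = 50.6 / 86.86 = 0.58

0.58 deg


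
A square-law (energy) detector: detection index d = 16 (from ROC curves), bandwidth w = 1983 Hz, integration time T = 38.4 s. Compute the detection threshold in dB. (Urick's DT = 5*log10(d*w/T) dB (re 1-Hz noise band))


14.59 dB


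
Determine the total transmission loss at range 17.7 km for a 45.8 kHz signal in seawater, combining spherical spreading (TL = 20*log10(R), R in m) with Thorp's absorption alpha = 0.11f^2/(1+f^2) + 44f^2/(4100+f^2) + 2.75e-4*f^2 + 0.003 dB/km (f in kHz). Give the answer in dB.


Step 1 (Thorp): alpha = 0.11*2097.64/(1+2097.64) + 44*2097.64/(4100+2097.64) + 2.75e-4*2097.64 + 0.003 = 15.5819 dB/km
Step 2: TL_spread = 20*log10(17700) = 84.96 dB
Step 3: TL_abs = alpha*R = 15.5819 * 17.7 = 275.8 dB
Step 4: TL_total = 84.96 + 275.8 = 360.76

360.76 dB


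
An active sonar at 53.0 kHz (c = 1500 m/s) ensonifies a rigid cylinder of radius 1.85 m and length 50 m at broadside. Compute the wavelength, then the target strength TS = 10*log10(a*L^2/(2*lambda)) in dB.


Step 1: lambda = c/f = 1500/53000 = 0.0283 m
Step 2: TS = 10*log10(a*L^2/(2*lambda)) = 10*log10(1.85*50^2/(2*0.0283)) = 49.12

49.12 dB


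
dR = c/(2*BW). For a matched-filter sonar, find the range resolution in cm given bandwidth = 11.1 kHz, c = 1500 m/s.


dR = c/(2*BW) = 1500 / (2 * 11.1e3) = 0.0676 m = 6.76 cm

6.76 cm


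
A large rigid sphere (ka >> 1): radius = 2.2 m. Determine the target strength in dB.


TS = 10*log10(2.2^2 / 4) = 10*log10(1.21) = 0.83

0.83 dB


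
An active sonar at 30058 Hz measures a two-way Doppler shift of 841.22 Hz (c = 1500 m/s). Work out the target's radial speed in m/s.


20.99 m/s


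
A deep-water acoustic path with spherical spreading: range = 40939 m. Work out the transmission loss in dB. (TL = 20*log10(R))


TL = 20*log10(40939) = 92.24

92.24 dB


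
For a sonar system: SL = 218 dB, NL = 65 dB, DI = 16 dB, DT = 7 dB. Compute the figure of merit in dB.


FOM = SL - NL + DI - DT = 218 - 65 + 16 - 7 = 162

162 dB


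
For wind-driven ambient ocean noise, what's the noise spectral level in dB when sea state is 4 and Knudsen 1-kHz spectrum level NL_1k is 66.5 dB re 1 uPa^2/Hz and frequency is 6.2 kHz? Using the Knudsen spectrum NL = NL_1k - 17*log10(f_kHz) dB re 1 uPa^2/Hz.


NL = NL_1k - 17*log10(f_kHz) = 66.5 - 17*log10(6.2) = 66.5 - (13.47) = 53.03

53.03 dB


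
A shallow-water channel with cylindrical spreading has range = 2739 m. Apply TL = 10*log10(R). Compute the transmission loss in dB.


TL = 10*log10(2739) = 34.38

34.38 dB


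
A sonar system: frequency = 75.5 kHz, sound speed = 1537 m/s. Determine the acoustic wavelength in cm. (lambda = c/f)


lambda = c/f = 1537 / 75500 = 0.0204 m = 2.04 cm

2.04 cm


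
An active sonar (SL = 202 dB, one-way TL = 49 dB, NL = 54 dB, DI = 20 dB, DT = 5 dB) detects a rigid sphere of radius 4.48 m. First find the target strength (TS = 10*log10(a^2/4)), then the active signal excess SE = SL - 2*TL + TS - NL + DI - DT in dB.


Step 1: TS = 10*log10(4.48^2/4) = 7.0 dB
Step 2: SE = SL - 2*TL + TS - NL + DI - DT = 202 - 2*49 + (7.0) - 54 + 20 - 5 = 72.0

72.0 dB


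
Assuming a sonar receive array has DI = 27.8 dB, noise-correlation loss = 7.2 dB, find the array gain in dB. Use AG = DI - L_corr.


AG = DI - L_corr = 27.8 - 7.2 = 20.6

20.6 dB


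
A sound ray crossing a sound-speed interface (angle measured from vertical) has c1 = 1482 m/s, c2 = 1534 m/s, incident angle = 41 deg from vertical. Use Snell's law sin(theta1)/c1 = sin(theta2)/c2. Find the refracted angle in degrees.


sin(theta2) = (c2/c1)*sin(theta1) = (1534/1482)*sin(41 deg) = 0.67908
theta2 = arcsin(0.67908) = 42.77

42.77 deg


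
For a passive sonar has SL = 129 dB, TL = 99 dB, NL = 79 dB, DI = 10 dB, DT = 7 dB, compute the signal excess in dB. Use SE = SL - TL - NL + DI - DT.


SE = SL - TL - NL + DI - DT = 129 - 99 - 79 + 10 - 7 = -46

-46 dB


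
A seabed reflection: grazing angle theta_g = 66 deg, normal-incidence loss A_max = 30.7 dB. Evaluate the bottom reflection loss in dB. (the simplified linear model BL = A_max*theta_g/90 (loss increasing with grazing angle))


BL = A_max * theta_g / 90 = 30.7 * 66 / 90 = 22.51

22.51 dB


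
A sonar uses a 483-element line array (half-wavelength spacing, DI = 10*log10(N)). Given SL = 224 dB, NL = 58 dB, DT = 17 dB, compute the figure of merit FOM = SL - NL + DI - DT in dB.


Step 1: DI = 10*log10(483) = 26.84 dB
Step 2: FOM = SL - NL + DI - DT = 224 - 58 + 26.84 - 17 = 175.84

175.84 dB


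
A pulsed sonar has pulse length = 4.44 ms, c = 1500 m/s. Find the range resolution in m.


3.33 m


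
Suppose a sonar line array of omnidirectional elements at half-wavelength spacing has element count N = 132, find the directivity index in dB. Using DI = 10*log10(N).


21.21 dB


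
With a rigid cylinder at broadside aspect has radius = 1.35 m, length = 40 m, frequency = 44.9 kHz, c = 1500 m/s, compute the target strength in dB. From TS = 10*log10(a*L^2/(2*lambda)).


45.1 dB


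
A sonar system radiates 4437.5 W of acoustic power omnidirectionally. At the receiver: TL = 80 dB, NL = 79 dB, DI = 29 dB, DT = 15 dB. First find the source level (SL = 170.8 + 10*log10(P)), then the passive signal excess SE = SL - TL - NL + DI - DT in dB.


Step 1: SL = 170.8 + 10*log10(4437.5) = 207.27 dB
Step 2: SE = SL - TL - NL + DI - DT = 207.27 - 80 - 79 + 29 - 15 = 62.27

62.27 dB


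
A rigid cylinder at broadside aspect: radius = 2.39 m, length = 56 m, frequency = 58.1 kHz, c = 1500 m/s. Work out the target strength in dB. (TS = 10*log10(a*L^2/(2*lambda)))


51.62 dB


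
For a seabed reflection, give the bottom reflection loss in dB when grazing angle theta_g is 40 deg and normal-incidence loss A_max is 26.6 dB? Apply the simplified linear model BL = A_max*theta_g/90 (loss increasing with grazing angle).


11.82 dB


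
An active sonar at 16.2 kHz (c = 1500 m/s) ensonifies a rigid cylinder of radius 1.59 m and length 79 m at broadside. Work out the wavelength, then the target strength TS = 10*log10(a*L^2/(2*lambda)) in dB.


Step 1: lambda = c/f = 1500/16200 = 0.09259 m
Step 2: TS = 10*log10(a*L^2/(2*lambda)) = 10*log10(1.59*79^2/(2*0.09259)) = 47.29

47.29 dB


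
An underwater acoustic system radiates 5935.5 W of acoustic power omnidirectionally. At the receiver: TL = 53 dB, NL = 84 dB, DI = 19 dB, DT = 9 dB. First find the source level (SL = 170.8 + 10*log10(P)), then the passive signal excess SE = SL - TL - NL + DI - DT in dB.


Step 1: SL = 170.8 + 10*log10(5935.5) = 208.53 dB
Step 2: SE = SL - TL - NL + DI - DT = 208.53 - 53 - 84 + 19 - 9 = 81.53

81.53 dB


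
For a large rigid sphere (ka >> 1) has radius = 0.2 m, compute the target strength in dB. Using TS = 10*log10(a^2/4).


-20.0 dB


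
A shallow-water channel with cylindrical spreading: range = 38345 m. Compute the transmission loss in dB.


TL = 10*log10(38345) = 45.84

45.84 dB


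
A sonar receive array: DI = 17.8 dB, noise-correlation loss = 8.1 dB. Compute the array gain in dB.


AG = DI - L_corr = 17.8 - 8.1 = 9.7

9.7 dB


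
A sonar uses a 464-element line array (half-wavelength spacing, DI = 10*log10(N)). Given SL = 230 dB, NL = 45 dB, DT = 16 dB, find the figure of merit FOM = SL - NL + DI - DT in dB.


Step 1: DI = 10*log10(464) = 26.67 dB
Step 2: FOM = SL - NL + DI - DT = 230 - 45 + 26.67 - 16 = 195.67

195.67 dB


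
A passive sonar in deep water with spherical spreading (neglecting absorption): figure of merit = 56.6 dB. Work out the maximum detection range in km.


At max range FOM = TL, so 20*log10(R) = 56.6
R = 10^(56.6/20) = 676.08 m = 0.68 km

0.68 km


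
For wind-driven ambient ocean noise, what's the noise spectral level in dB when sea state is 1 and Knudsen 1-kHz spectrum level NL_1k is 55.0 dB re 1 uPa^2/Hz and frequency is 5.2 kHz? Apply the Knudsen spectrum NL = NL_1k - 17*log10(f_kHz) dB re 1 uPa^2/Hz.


42.83 dB


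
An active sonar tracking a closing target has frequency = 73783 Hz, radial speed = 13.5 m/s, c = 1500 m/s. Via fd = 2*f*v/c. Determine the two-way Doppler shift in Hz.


fd = 2*f*v/c = 2 * 73783 * 13.5 / 1500 = 1328.09

1328.09 Hz


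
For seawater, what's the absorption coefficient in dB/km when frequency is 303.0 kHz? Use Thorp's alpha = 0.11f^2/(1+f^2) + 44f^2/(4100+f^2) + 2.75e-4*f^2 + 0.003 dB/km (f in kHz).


f^2 = 91809.0
alpha = 0.11*91809.0/(1+91809.0) + 44*91809.0/(4100+91809.0) + 2.75e-4*91809.0 + 0.003 = 67.48

67.48 dB/km


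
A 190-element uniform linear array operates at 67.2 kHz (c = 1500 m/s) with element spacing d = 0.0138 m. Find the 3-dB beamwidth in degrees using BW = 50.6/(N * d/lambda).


Step 1: lambda = 1500/67200 = 0.02232 m
Step 2: d/lambda = 0.0138/0.02232 = 0.6183
Step 3: BW = 50.6/(N * d/lambda) = 50.6/(190 * 0.6183) = 0.43

0.43 deg


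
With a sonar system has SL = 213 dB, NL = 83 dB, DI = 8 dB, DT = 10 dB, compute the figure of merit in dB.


FOM = SL - NL + DI - DT = 213 - 83 + 8 - 10 = 128

128 dB


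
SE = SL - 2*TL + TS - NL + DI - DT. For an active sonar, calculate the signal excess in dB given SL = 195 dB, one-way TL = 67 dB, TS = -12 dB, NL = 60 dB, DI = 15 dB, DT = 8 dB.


-4 dB


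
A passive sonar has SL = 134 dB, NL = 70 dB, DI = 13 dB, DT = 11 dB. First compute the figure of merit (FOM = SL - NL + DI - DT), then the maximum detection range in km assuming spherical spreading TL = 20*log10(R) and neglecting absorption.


Step 1: FOM = SL - NL + DI - DT = 134 - 70 + 13 - 11 = 66 dB
Step 2: at max range FOM = TL = 20*log10(R), so R = 10^(66/20) = 1995.26 m = 2.0 km

2.0 km


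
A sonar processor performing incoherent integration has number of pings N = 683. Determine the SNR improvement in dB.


Gain = 5*log10(683) = 14.17

14.17 dB


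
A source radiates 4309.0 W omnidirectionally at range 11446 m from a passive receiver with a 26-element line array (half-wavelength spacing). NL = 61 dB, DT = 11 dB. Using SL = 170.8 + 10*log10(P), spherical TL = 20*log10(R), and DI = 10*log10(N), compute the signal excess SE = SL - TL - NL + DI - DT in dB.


68.12 dB


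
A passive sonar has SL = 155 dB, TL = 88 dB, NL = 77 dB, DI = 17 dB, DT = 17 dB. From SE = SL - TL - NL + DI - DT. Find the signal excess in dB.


SE = SL - TL - NL + DI - DT = 155 - 88 - 77 + 17 - 17 = -10

-10 dB


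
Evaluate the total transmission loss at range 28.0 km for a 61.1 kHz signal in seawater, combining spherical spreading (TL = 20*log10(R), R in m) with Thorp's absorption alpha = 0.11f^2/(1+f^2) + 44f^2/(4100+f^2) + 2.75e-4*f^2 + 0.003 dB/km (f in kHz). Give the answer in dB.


Step 1 (Thorp): alpha = 0.11*3733.21/(1+3733.21) + 44*3733.21/(4100+3733.21) + 2.75e-4*3733.21 + 0.003 = 22.1095 dB/km
Step 2: TL_spread = 20*log10(28000) = 88.94 dB
Step 3: TL_abs = alpha*R = 22.1095 * 28.0 = 619.07 dB
Step 4: TL_total = 88.94 + 619.07 = 708.01

708.01 dB


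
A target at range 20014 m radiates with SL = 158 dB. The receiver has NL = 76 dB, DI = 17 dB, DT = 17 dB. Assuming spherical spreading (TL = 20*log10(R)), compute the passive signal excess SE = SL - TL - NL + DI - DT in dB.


Step 1: TL = 20*log10(20014) = 86.03 dB
Step 2: SE = 158 - 86.03 - 76 + 17 - 17 = -4.03

-4.03 dB


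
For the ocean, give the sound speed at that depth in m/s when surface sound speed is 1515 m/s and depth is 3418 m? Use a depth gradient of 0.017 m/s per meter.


c = 1515 + 0.017 * 3418 = 1573.106

1573.106 m/s


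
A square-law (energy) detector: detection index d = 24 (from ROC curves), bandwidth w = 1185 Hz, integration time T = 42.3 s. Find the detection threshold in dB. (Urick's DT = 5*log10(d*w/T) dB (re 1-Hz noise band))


14.14 dB


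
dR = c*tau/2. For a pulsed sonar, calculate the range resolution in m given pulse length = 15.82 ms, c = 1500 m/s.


dR = c*tau/2 = 1500 * 15.82e-3 / 2 = 11.865

11.865 m


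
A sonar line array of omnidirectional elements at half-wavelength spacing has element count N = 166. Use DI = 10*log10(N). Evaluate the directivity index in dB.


22.2 dB


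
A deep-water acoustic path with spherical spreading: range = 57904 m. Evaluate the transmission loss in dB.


TL = 20*log10(57904) = 95.25

95.25 dB


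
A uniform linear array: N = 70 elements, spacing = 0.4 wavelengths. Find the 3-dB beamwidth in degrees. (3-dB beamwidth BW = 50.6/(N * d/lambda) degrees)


BW = 50.6 / (70 * 0.4) = 50.6 / 28.0 = 1.81

1.81 deg


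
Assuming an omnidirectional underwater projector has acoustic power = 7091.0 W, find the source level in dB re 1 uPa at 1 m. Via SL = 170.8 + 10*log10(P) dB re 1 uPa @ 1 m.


SL = 170.8 + 10*log10(7091.0) = 170.8 + 38.51 = 209.31

209.31 dB


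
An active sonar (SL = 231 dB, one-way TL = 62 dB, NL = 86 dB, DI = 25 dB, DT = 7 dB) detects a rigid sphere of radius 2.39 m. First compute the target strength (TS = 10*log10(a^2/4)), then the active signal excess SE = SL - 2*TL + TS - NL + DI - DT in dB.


Step 1: TS = 10*log10(2.39^2/4) = 1.55 dB
Step 2: SE = SL - 2*TL + TS - NL + DI - DT = 231 - 2*62 + (1.55) - 86 + 25 - 7 = 40.55

40.55 dB


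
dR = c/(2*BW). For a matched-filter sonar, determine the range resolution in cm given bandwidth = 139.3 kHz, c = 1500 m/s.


dR = c/(2*BW) = 1500 / (2 * 139.3e3) = 0.0054 m = 0.54 cm

0.54 cm


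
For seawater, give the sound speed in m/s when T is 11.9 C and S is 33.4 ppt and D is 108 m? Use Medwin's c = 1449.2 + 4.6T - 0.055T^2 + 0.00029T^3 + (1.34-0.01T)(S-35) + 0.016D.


c = 1449.2 + 4.6*11.9 - 0.055*11.9^2 + 0.00029*11.9^3 + (1.34 - 0.01*11.9)*(33.4 - 35) + 0.016*108 = 1496.41

1496.41 m/s


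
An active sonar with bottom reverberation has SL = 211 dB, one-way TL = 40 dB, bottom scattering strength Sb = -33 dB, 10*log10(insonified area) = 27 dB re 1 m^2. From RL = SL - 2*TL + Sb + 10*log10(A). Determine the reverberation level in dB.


RL = SL - 2*TL + Sb + 10*log10(A) = 211 - 2*40 + (-33) + 27 = 125

125 dB


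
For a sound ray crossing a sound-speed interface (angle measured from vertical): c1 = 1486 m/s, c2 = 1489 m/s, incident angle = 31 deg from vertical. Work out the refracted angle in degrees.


sin(theta2) = (c2/c1)*sin(theta1) = (1489/1486)*sin(31 deg) = 0.51608
theta2 = arcsin(0.51608) = 31.07

31.07 deg


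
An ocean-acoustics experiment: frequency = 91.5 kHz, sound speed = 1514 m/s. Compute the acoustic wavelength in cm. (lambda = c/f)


lambda = c/f = 1514 / 91500 = 0.0165 m = 1.65 cm

1.65 cm


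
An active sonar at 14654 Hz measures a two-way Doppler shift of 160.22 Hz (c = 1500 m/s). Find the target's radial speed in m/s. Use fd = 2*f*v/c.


8.2 m/s


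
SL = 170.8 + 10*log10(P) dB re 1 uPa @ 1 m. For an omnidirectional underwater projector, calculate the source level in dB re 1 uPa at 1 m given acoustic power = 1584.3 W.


SL = 170.8 + 10*log10(1584.3) = 170.8 + 32.0 = 202.8

202.8 dB


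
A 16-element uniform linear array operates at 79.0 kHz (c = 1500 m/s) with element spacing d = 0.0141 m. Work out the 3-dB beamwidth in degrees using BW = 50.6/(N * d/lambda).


Step 1: lambda = 1500/79000 = 0.01899 m
Step 2: d/lambda = 0.0141/0.01899 = 0.7425
Step 3: BW = 50.6/(N * d/lambda) = 50.6/(16 * 0.7425) = 4.26

4.26 deg


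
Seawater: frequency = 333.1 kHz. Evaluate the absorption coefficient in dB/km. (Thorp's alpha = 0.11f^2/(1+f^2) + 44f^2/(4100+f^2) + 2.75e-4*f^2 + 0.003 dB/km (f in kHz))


73.058 dB/km


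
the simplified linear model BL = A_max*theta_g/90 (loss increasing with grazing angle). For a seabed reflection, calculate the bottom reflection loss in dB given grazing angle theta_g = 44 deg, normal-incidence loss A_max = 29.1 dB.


BL = A_max * theta_g / 90 = 29.1 * 44 / 90 = 14.23

14.23 dB


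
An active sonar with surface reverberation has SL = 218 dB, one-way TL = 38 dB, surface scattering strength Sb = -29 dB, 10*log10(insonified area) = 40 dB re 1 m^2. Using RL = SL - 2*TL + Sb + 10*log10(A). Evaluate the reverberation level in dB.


153 dB


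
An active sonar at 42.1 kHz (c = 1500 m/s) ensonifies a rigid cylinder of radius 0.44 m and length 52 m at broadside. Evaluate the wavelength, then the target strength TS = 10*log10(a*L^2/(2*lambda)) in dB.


Step 1: lambda = c/f = 1500/42100 = 0.03563 m
Step 2: TS = 10*log10(a*L^2/(2*lambda)) = 10*log10(0.44*52^2/(2*0.03563)) = 42.23

42.23 dB


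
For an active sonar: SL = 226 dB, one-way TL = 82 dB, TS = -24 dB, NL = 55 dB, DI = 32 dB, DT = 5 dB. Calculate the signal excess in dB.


SE = SL - 2*TL + TS - NL + DI - DT = 226 - 2*82 + (-24) - 55 + 32 - 5 = 10

10 dB


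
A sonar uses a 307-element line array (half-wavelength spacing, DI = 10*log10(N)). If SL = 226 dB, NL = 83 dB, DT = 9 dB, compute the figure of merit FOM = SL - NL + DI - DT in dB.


158.87 dB


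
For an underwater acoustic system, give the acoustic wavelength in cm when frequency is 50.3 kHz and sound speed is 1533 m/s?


lambda = c/f = 1533 / 50300 = 0.0305 m = 3.05 cm

3.05 cm


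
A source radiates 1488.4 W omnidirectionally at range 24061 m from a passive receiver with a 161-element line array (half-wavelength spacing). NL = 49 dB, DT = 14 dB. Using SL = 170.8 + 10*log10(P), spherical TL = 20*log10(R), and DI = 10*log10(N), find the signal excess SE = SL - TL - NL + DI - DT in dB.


Step 1: SL = 170.8 + 10*log10(1488.4) = 202.53 dB
Step 2: TL = 20*log10(24061) = 87.63 dB
Step 3: DI = 10*log10(161) = 22.07 dB
Step 4: SE = SL - TL - NL + DI - DT = 202.53 - 87.63 - 49 + 22.07 - 14 = 73.97

73.97 dB


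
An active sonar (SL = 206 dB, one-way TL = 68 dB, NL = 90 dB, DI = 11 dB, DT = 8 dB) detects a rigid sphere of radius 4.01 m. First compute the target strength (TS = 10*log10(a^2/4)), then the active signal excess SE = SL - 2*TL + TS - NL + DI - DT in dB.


Step 1: TS = 10*log10(4.01^2/4) = 6.04 dB
Step 2: SE = SL - 2*TL + TS - NL + DI - DT = 206 - 2*68 + (6.04) - 90 + 11 - 8 = -10.96

-10.96 dB


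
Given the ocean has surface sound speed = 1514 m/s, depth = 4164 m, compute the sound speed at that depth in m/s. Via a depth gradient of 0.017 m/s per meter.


c = 1514 + 0.017 * 4164 = 1584.788

1584.788 m/s


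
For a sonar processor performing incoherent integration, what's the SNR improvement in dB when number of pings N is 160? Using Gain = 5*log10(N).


Gain = 5*log10(160) = 11.02

11.02 dB


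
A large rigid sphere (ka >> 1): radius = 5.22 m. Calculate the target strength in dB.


TS = 10*log10(5.22^2 / 4) = 10*log10(6.8121) = 8.33

8.33 dB


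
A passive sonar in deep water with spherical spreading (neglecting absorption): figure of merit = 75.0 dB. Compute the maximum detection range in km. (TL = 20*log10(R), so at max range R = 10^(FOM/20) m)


At max range FOM = TL, so 20*log10(R) = 75.0
R = 10^(75.0/20) = 5623.41 m = 5.62 km

5.62 km


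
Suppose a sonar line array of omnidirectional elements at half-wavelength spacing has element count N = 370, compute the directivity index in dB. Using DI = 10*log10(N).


DI = 10*log10(370) = 25.68

25.68 dB
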